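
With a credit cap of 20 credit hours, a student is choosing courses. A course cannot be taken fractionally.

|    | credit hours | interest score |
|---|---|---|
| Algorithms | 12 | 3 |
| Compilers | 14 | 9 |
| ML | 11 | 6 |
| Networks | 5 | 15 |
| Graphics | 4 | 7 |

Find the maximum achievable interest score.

This is an integer program with binary decision variables.
ML + Networks + Graphics: credit hours 11 + 5 + 4 = 20 ≤ 20, interest score 6 + 15 + 7 = 28.
Compilers + Networks: credit hours 14 + 5 = 19 ≤ 20, interest score 9 + 15 = 24.
Best is ML, Networks, and Graphics with total interest score 28.

28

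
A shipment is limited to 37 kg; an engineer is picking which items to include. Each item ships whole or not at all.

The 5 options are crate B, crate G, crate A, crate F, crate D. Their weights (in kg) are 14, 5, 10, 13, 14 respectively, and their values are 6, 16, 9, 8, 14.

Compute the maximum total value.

This is an integer program with binary decision variables.
Allowing fractional choices, the relaxed optimum would be about 43.9, but items are indivisible.
crate G + crate F + crate D: weight 5 + 13 + 14 = 32 ≤ 37, value 16 + 8 + 14 = 38.
crate B + crate G + crate D: weight 14 + 5 + 14 = 33 ≤ 37, value 6 + 16 + 14 = 36.
crate G + crate A + crate D: weight 5 + 10 + 14 = 29 ≤ 37, value 16 + 9 + 14 = 39.
Best is crate G, crate A, and crate D with total value 39.

39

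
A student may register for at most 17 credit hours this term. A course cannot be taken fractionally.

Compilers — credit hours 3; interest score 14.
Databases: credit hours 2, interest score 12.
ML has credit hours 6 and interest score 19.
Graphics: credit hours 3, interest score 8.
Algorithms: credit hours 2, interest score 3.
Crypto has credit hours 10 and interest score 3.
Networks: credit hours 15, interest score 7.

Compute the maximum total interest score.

56

Compilers + Databases + ML + Graphics + Algorithms: credit hours 3 + 2 + 6 + 3 + 2 = 16 ≤ 17, interest score 14 + 12 + 19 + 8 + 3 = 56.
Compilers + Databases + ML + Graphics: credit hours 3 + 2 + 6 + 3 = 14 ≤ 17, interest score 14 + 12 + 19 + 8 = 53.
Best is Compilers, Databases, ML, Graphics, and Algorithms with total interest score 56.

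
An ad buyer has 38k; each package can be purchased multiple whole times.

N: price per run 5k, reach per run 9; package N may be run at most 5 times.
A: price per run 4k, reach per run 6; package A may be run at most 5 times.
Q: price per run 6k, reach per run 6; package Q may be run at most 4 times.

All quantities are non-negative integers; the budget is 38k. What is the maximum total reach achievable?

Take 5×N and 3×A: price 37 ≤ 38, reach 5·9 + 3·6 = 63.
N has the best ratio (9/5) and is taken to its limit of 5; remaining capacity is filled optimally with the others.

63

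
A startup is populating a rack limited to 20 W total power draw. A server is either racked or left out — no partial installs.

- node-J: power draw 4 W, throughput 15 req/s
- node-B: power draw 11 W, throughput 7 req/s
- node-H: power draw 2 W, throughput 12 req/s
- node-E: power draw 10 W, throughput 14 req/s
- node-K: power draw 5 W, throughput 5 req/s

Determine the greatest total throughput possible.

41

Take node-J, node-H, and node-E: power draw 4 + 2 + 10 = 16 ≤ 20, throughput 15 + 12 + 14 = 41.
No other feasible combination does better.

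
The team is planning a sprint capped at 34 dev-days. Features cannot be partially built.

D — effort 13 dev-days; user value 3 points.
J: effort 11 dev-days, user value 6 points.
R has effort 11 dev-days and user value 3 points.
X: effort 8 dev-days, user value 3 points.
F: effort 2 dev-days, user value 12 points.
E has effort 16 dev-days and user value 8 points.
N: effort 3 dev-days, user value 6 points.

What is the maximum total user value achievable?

J + F + E + N: effort 11 + 2 + 16 + 3 = 32 ≤ 34, user value 6 + 12 + 8 + 6 = 32.
X + F + E + N: effort 8 + 2 + 16 + 3 = 29 ≤ 34, user value 3 + 12 + 8 + 6 = 29.
Best is J, F, E, and N with total user value 32.

32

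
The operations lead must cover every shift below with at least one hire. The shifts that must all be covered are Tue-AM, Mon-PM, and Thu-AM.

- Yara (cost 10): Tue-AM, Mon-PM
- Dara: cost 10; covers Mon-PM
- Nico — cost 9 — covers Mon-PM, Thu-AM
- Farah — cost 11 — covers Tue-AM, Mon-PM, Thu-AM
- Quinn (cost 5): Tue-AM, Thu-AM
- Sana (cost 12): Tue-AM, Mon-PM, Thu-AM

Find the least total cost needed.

11

This is an integer covering problem.
The greedy cost-per-new-shift heuristic would pick Quinn and Nico for 14, but a cheaper cover exists.
Farah alone covers Tue-AM, Mon-PM, Thu-AM — every shift.
Total cost: 11.
No cover costs less than 11.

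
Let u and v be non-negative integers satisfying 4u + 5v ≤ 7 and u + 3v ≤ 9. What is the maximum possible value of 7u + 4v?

(u,v)=(1,0): 4·1+5·0=4≤7, 1·1+3·0=1≤9, objective 7.
(u,v)=(0,1): 4·0+5·1=5≤7, 1·0+3·1=3≤9, objective 4.
The best lattice point is (1,0), giving 7.

7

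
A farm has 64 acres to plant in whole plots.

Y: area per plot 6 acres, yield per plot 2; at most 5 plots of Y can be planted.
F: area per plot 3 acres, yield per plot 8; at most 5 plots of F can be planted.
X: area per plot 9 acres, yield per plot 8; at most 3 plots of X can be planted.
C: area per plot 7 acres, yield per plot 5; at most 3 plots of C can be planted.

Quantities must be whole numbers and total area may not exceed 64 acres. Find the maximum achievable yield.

79

F has the best ratio (8/3); taking only F gives at most 5×8 = 40 (stopped by the supply cap of 5).
Mixing does better — 5×F, 3×X, and 3×C: area 63 ≤ 64, yield 5·8 + 3·8 + 3·5 = 79.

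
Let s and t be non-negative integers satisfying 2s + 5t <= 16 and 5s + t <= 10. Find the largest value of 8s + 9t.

Relaxing integrality, the LP optimum is 35.30 at (s,t) = (1.48, 2.61), which is not an integer point.
(s,t)=(0,3): 2·0+5·3=15≤16, 5·0+1·3=3≤10, objective 27.
(s,t)=(1,2): 2·1+5·2=12≤16, 5·1+1·2=7≤10, objective 26.
(s,t)=(0,2): 2·0+5·2=10≤16, 5·0+1·2=2≤10, objective 18.
No feasible integer point exceeds 27.

27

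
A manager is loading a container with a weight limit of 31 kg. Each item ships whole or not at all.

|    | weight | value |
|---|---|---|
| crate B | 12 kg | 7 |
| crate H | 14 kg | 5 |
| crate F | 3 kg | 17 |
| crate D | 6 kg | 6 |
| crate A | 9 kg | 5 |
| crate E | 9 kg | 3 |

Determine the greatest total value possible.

35

This is an integer program with binary decision variables.
Allowing fractional choices, the relaxed optimum would be about 35.4, but items are indivisible.
crate B + crate F + crate D + crate E: weight 12 + 3 + 6 + 9 = 30 ≤ 31, value 7 + 17 + 6 + 3 = 33.
crate F + crate D + crate A + crate E: weight 3 + 6 + 9 + 9 = 27 ≤ 31, value 17 + 6 + 5 + 3 = 31.
crate B + crate F + crate D + crate A: weight 12 + 3 + 6 + 9 = 30 ≤ 31, value 7 + 17 + 6 + 5 = 35.
Best is crate B, crate F, crate D, and crate A with total value 35.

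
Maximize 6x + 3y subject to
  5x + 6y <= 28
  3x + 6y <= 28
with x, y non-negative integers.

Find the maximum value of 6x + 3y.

30

(x,y)=(5,0): 5·5+6·0=25≤28, 3·5+6·0=15≤28, objective 30.
(x,y)=(4,1): 5·4+6·1=26≤28, 3·4+6·1=18≤28, objective 27.
(x,y)=(4,0): 5·4+6·0=20≤28, 3·4+6·0=12≤28, objective 24.
The best lattice point is (5,0), giving 30.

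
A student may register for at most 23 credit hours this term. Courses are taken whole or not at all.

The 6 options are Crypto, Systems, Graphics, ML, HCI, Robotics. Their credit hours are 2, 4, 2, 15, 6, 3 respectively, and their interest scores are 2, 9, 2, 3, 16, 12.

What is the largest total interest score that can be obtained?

Take Crypto, Systems, Graphics, HCI, and Robotics: credit hours 2 + 4 + 2 + 6 + 3 = 17 ≤ 23, interest score 2 + 9 + 2 + 16 + 12 = 41.
No other feasible combination does better.

41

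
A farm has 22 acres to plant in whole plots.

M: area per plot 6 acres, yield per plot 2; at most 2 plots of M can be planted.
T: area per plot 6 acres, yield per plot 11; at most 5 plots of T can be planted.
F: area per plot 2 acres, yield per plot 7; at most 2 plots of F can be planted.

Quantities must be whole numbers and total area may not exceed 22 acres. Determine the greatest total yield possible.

F has the best ratio (7/2); taking only F gives at most 2×7 = 14 (stopped by the supply cap of 2).
Mixing does better — 3×T and 2×F: area 22 ≤ 22, yield 3·11 + 2·7 = 47.

47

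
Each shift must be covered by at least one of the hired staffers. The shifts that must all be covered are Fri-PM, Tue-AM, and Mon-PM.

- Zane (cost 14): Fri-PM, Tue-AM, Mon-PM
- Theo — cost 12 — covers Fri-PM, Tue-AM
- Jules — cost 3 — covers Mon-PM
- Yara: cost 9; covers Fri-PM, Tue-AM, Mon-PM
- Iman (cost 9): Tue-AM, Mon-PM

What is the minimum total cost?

This is a weighted set-cover instance.
The greedy cost-per-new-shift heuristic would pick Jules and Yara for 12, but a cheaper cover exists.
Yara alone covers Fri-PM, Tue-AM, Mon-PM — every shift.
Total cost: 9.
No cover costs less than 9.

9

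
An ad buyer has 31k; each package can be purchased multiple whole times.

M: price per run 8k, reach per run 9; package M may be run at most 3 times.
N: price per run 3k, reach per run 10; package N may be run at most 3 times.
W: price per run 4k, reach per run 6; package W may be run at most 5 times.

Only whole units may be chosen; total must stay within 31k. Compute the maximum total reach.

Take 3×N and 5×W: price 29 ≤ 31, reach 3·10 + 5·6 = 60.
N has the best ratio (10/3) and is taken to its limit of 3; remaining capacity is filled optimally with the others.

60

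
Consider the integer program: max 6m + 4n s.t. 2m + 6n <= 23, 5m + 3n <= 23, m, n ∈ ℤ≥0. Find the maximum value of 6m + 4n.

28

Relaxing integrality, the LP optimum is 28.75 at (m,n) = (2.88, 2.88), which is not an integer point.
(m,n)=(4,1): 2·4+6·1=14≤23, 5·4+3·1=23≤23, objective 28.
(m,n)=(3,2): 2·3+6·2=18≤23, 5·3+3·2=21≤23, objective 26.
The best lattice point is (4,1), giving 28.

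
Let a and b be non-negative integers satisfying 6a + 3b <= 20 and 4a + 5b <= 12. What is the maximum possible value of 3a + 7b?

Relaxing integrality, the LP optimum is 16.80 at (a,b) = (0, 2.4), which is not an integer point.
(a,b)=(0,2) is feasible, giving 14.
(a,b)=(1,1) is feasible, giving 10.
No feasible integer point exceeds 14.

14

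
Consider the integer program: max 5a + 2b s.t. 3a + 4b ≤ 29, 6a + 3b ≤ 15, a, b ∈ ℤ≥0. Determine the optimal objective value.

(a,b)=(2,1): 3·2+4·1=10≤29, 6·2+3·1=15≤15, objective 12.
(a,b)=(2,0): 3·2+4·0=6≤29, 6·2+3·0=12≤15, objective 10.
(a,b)=(1,2): 3·1+4·2=11≤29, 6·1+3·2=12≤15, objective 9.
Maximum is 12 at (a,b)=(2,1).

12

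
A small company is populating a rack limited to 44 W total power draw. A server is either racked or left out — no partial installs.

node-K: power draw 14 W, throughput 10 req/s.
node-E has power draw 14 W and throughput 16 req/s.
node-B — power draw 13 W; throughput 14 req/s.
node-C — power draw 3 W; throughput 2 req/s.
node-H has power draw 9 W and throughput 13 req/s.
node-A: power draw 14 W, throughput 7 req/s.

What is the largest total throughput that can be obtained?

45

node-K + node-E + node-B + node-C: power draw 14 + 14 + 13 + 3 = 44 ≤ 44, throughput 10 + 16 + 14 + 2 = 42.
node-E + node-B + node-H: power draw 14 + 13 + 9 = 36 ≤ 44, throughput 16 + 14 + 13 = 43.
node-E + node-B + node-C + node-H: power draw 14 + 13 + 3 + 9 = 39 ≤ 44, throughput 16 + 14 + 2 + 13 = 45.
Best is node-E, node-B, node-C, and node-H with total throughput 45.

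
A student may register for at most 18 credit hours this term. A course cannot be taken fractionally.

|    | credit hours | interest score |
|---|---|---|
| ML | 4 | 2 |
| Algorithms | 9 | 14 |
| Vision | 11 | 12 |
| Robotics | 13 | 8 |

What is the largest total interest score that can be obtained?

16

This is a 0-1 knapsack instance.
Algorithms: credit hours 9 ≤ 18, interest score 14.
ML + Algorithms: credit hours 4 + 9 = 13 ≤ 18, interest score 2 + 14 = 16.
ML + Vision: credit hours 4 + 11 = 15 ≤ 18, interest score 2 + 12 = 14.
Best is ML and Algorithms with total interest score 16.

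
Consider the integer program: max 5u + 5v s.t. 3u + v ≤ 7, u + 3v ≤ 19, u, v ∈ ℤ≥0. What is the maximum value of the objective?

30

(u,v)=(0,6) is feasible, giving 30.
(u,v)=(0,5) is feasible, giving 25.
The best lattice point is (0,6), giving 30.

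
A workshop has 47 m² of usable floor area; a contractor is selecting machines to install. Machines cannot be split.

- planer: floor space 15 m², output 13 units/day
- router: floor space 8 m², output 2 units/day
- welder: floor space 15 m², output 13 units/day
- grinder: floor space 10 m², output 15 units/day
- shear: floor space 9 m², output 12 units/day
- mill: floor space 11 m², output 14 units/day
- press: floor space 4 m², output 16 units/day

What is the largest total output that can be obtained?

59

Allowing fractional choices, the relaxed optimum would be about 68.3, but machines are indivisible.
router + grinder + shear + mill + press: floor space 8 + 10 + 9 + 11 + 4 = 42 ≤ 47, output 2 + 15 + 12 + 14 + 16 = 59.
welder + grinder + mill + press: floor space 15 + 10 + 11 + 4 = 40 ≤ 47, output 13 + 15 + 14 + 16 = 58.
planer + grinder + mill + press: floor space 15 + 10 + 11 + 4 = 40 ≤ 47, output 13 + 15 + 14 + 16 = 58.
Best is router, grinder, shear, mill, and press with total output 59.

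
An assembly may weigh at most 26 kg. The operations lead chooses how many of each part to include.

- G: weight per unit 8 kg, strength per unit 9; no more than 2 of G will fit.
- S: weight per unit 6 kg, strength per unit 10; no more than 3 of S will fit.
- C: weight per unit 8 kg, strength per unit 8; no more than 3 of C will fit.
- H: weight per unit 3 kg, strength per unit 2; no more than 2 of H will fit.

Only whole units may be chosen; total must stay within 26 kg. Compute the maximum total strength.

This is a bounded integer knapsack.
3×S and 1×C: weight 26 ≤ 26, strength 3·10 + 1·8 = 38.
1×G and 3×S: weight 26 ≤ 26, strength 1·9 + 3·10 = 39.
Best is 39.

39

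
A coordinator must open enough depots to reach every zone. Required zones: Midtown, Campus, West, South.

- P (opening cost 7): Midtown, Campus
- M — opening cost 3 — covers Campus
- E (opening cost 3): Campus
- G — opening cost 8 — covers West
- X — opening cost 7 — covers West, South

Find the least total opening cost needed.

The greedy cost-per-new-zone heuristic would pick M, X, and P for 17, but a cheaper cover exists.
Choose P and X: together they cover Midtown, Campus, West, South — every zone.
Total opening cost: 7 + 7 = 14.
No cover costs less than 14.

14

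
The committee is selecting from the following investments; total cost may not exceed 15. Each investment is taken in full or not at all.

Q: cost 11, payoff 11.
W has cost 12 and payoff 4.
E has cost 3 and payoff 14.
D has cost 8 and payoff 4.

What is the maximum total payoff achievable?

Allowing fractional choices, the relaxed optimum would be about 25.5, but investments are indivisible.
Q + E: cost 11 + 3 = 14 ≤ 15, payoff 11 + 14 = 25.
E + D: cost 3 + 8 = 11 ≤ 15, payoff 14 + 4 = 18.
Best is Q and E with total payoff 25.

25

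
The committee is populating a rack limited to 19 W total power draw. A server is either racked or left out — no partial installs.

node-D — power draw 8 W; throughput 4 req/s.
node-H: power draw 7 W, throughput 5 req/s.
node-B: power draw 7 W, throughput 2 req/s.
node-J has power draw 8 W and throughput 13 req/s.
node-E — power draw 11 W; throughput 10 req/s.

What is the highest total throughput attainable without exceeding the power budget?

node-H + node-J: power draw 7 + 8 = 15 ≤ 19, throughput 5 + 13 = 18.
node-J + node-E: power draw 8 + 11 = 19 ≤ 19, throughput 13 + 10 = 23.
node-D + node-J: power draw 8 + 8 = 16 ≤ 19, throughput 4 + 13 = 17.
Best is node-J and node-E with total throughput 23.

23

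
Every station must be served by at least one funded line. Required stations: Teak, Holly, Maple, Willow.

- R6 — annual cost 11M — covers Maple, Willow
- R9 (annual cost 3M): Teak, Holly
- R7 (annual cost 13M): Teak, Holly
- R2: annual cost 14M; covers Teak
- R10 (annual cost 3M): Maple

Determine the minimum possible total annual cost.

14

This is a weighted set-cover instance.
Choose R6 and R9: together they cover Teak, Holly, Maple, Willow — every station.
Total annual cost: 11 + 3 = 14.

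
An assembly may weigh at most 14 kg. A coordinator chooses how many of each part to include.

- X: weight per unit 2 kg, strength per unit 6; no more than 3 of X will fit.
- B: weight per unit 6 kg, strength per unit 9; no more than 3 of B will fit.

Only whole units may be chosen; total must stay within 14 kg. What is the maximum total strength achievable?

X has the best ratio (6/2); taking only X gives at most 3×6 = 18 (stopped by the supply cap of 3).
Mixing does better — 3×X and 1×B: weight 12 ≤ 14, strength 3·6 + 1·9 = 27.

27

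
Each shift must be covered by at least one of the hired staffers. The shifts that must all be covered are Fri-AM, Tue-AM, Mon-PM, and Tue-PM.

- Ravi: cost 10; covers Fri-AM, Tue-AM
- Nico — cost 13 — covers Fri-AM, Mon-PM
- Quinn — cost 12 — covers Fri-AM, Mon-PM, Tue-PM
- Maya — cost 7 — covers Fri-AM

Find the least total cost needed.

Choose Ravi and Quinn: together they cover Fri-AM, Tue-AM, Mon-PM, Tue-PM — every shift.
Total cost: 10 + 12 = 22.

22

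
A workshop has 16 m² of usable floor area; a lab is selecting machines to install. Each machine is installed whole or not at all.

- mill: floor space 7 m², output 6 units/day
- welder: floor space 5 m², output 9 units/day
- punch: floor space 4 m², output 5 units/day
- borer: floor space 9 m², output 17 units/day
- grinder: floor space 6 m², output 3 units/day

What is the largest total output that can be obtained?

26

Take welder and borer: floor space 5 + 9 = 14 ≤ 16, output 9 + 17 = 26.
No other feasible combination does better.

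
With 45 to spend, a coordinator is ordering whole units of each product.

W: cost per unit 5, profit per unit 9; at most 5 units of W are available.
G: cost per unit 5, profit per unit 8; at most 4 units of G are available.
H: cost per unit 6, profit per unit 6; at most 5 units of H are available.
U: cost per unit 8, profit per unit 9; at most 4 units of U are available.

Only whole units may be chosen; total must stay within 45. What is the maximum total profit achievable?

77

W has the best ratio (9/5); taking only W gives at most 5×9 = 45 (stopped by the supply cap of 5).
Mixing does better — 5×W and 4×G: cost 45 ≤ 45, profit 5·9 + 4·8 = 77.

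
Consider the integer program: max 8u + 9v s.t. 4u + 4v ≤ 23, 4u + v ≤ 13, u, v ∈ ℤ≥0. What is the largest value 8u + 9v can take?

The continuous relaxation peaks at (0, 5.75) with value 51.75; rounding to a feasible lattice point costs some objective.
(u,v)=(0,5): 4·0+4·5=20≤23, 4·0+1·5=5≤13, objective 45.
(u,v)=(1,4): 4·1+4·4=20≤23, 4·1+1·4=8≤13, objective 44.
No feasible integer point exceeds 45.

45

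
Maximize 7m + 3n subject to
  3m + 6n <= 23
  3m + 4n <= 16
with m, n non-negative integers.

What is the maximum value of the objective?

35

(m,n)=(5,0): 3·5+6·0=15≤23, 3·5+4·0=15≤16, objective 35.
(m,n)=(4,1): 3·4+6·1=18≤23, 3·4+4·1=16≤16, objective 31.
(m,n)=(4,0): 3·4+6·0=12≤23, 3·4+4·0=12≤16, objective 28.
No feasible integer point exceeds 35.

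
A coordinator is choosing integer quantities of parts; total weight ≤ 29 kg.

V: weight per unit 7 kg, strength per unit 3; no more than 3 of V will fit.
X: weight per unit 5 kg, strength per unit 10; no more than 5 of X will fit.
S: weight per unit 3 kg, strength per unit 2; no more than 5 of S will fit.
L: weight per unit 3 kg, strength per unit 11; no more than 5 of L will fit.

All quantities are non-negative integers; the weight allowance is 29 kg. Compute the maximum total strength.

77

Take 2×X, 1×S, and 5×L: weight 28 ≤ 29, strength 2·10 + 1·2 + 5·11 = 77.
L has the best ratio (11/3) and is taken to its limit of 5; remaining capacity is filled optimally with the others.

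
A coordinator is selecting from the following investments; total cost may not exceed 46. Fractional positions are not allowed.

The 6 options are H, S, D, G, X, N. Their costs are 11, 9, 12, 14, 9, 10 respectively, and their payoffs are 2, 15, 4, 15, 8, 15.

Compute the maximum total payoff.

53

Allowing fractional choices, the relaxed optimum would be about 54.3, but investments are indivisible.
S + D + G + N: cost 9 + 12 + 14 + 10 = 45 ≤ 46, payoff 15 + 4 + 15 + 15 = 49.
S + G + X + N: cost 9 + 14 + 9 + 10 = 42 ≤ 46, payoff 15 + 15 + 8 + 15 = 53.
Best is S, G, X, and N with total payoff 53.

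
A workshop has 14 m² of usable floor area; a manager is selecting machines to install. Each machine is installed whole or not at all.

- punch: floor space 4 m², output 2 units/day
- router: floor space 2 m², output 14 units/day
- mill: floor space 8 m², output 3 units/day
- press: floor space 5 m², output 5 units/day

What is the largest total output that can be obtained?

21

punch + router + press: floor space 4 + 2 + 5 = 11 ≤ 14, output 2 + 14 + 5 = 21.
router + press: floor space 2 + 5 = 7 ≤ 14, output 14 + 5 = 19.
punch + router + mill: floor space 4 + 2 + 8 = 14 ≤ 14, output 2 + 14 + 3 = 19.
Best is punch, router, and press with total output 21.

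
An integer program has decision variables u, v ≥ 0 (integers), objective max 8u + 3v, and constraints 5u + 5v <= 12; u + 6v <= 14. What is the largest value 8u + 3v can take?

16

The continuous relaxation peaks at (2.4, 0) with value 19.20; rounding to a feasible lattice point costs some objective.
(u,v)=(2,0): 5·2+5·0=10≤12, 1·2+6·0=2≤14, objective 16.
(u,v)=(1,1): 5·1+5·1=10≤12, 1·1+6·1=7≤14, objective 11.
The best lattice point is (2,0), giving 16.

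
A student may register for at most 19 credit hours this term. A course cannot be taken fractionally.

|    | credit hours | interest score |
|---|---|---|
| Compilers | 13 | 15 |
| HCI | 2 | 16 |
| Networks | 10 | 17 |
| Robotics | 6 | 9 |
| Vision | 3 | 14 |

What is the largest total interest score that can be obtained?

Allowing fractional choices, the relaxed optimum would be about 53.0, but courses are indivisible.
HCI + Networks + Vision: credit hours 2 + 10 + 3 = 15 ≤ 19, interest score 16 + 17 + 14 = 47.
Compilers + HCI + Vision: credit hours 13 + 2 + 3 = 18 ≤ 19, interest score 15 + 16 + 14 = 45.
Best is HCI, Networks, and Vision with total interest score 47.

47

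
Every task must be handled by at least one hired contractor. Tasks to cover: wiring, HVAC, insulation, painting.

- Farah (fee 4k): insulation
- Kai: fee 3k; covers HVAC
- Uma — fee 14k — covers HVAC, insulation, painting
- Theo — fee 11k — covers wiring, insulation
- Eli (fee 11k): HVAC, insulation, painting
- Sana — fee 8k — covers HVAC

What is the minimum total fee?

The greedy cost-per-new-task heuristic would pick Kai, Farah, Theo, and Eli for 29, but a cheaper cover exists.
Choose Theo and Eli: together they cover wiring, HVAC, insulation, painting — every task.
Total fee: 11 + 11 = 22.
No cover costs less than 22.

22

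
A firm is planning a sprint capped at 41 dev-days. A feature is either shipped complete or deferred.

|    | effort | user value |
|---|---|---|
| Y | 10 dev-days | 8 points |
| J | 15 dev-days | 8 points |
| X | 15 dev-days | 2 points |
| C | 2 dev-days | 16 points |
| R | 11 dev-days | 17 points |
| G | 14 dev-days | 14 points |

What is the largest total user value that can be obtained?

Treat it as a binary knapsack problem.
Allowing fractional choices, the relaxed optimum would be about 57.1, but features are indivisible.
C + R + G: effort 2 + 11 + 14 = 27 ≤ 41, user value 16 + 17 + 14 = 47.
Y + J + C + R: effort 10 + 15 + 2 + 11 = 38 ≤ 41, user value 8 + 8 + 16 + 17 = 49.
Y + C + R + G: effort 10 + 2 + 11 + 14 = 37 ≤ 41, user value 8 + 16 + 17 + 14 = 55.
Best is Y, C, R, and G with total user value 55.

55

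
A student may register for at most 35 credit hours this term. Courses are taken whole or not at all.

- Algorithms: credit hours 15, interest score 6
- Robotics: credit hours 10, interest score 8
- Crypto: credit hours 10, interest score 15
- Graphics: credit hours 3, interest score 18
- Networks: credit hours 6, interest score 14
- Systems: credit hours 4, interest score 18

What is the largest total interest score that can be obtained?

73

Take Robotics, Crypto, Graphics, Networks, and Systems: credit hours 10 + 10 + 3 + 6 + 4 = 33 ≤ 35, interest score 8 + 15 + 18 + 14 + 18 = 73.
No other feasible combination does better.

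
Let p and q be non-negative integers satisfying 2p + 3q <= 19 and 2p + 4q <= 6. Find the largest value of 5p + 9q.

(p,q)=(3,0) is feasible, giving 15.
(p,q)=(2,0) is feasible, giving 10.
Maximum is 15 at (p,q)=(3,0).

15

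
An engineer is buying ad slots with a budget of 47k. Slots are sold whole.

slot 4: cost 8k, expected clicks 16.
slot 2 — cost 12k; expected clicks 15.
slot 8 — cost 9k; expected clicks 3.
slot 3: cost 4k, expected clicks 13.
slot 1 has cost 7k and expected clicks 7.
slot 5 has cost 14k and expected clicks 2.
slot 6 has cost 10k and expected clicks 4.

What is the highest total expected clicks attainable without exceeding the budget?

Allowing fractional choices, the relaxed optimum would be about 57.0, but ad slots are indivisible.
slot 4 + slot 2 + slot 3 + slot 1 + slot 6: cost 8 + 12 + 4 + 7 + 10 = 41 ≤ 47, expected clicks 16 + 15 + 13 + 7 + 4 = 55.
slot 4 + slot 2 + slot 8 + slot 3 + slot 1: cost 8 + 12 + 9 + 4 + 7 = 40 ≤ 47, expected clicks 16 + 15 + 3 + 13 + 7 = 54.
slot 4 + slot 2 + slot 3 + slot 1 + slot 5: cost 8 + 12 + 4 + 7 + 14 = 45 ≤ 47, expected clicks 16 + 15 + 13 + 7 + 2 = 53.
Best is slot 4, slot 2, slot 3, slot 1, and slot 6 with total expected clicks 55.

55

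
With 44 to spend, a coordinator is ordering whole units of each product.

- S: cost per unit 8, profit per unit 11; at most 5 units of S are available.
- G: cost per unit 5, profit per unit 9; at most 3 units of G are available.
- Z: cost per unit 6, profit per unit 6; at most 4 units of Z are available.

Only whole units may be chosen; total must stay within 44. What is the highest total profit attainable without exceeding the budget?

G has the best ratio (9/5); taking only G gives at most 3×9 = 27 (stopped by the supply cap of 3).
Mixing does better — 4×S and 2×G: cost 42 ≤ 44, profit 4·11 + 2·9 = 62.

62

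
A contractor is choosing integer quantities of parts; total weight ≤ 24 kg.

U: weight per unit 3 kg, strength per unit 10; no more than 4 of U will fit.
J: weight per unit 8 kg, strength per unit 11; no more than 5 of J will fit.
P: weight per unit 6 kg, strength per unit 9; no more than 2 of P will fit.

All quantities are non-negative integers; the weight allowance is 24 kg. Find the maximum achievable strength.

58

4×U and 1×J: weight 20 ≤ 24, strength 4·10 + 1·11 = 51.
4×U and 2×P: weight 24 ≤ 24, strength 4·10 + 2·9 = 58.
Best is 58.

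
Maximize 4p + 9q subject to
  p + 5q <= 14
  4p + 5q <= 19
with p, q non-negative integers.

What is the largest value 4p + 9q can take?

26

The continuous relaxation peaks at (1.67, 2.47) with value 28.87; rounding to a feasible lattice point costs some objective.
(p,q)=(2,2): 1·2+5·2=12≤14, 4·2+5·2=18≤19, objective 26.
(p,q)=(1,2): 1·1+5·2=11≤14, 4·1+5·2=14≤19, objective 22.
(p,q)=(3,1): 1·3+5·1=8≤14, 4·3+5·1=17≤19, objective 21.
No feasible integer point exceeds 26.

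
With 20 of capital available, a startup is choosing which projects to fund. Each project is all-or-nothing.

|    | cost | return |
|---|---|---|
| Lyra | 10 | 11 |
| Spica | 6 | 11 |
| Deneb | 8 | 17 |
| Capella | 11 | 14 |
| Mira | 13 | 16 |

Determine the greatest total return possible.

31

This is a 0-1 knapsack instance.
Lyra + Deneb: cost 10 + 8 = 18 ≤ 20, return 11 + 17 = 28.
Deneb + Capella: cost 8 + 11 = 19 ≤ 20, return 17 + 14 = 31.
Spica + Deneb: cost 6 + 8 = 14 ≤ 20, return 11 + 17 = 28.
Best is Deneb and Capella with total return 31.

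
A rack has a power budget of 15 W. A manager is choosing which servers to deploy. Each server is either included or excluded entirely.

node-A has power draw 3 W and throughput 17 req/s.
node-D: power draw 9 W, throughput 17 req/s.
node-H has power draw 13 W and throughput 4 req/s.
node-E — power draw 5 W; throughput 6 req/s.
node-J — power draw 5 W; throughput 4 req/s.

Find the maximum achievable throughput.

Allowing fractional choices, the relaxed optimum would be about 37.6, but servers are indivisible.
node-A + node-E + node-J: power draw 3 + 5 + 5 = 13 ≤ 15, throughput 17 + 6 + 4 = 27.
node-A + node-D: power draw 3 + 9 = 12 ≤ 15, throughput 17 + 17 = 34.
Best is node-A and node-D with total throughput 34.

34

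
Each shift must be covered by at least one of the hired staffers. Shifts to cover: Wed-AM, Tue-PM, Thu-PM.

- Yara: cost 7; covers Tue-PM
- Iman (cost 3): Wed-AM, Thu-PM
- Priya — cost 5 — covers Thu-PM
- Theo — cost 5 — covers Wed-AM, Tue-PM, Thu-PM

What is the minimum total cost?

The greedy cost-per-new-shift heuristic would pick Iman and Theo for 8, but a cheaper cover exists.
Theo alone covers Wed-AM, Tue-PM, Thu-PM — every shift.
Total cost: 5.
No cover costs less than 5.

5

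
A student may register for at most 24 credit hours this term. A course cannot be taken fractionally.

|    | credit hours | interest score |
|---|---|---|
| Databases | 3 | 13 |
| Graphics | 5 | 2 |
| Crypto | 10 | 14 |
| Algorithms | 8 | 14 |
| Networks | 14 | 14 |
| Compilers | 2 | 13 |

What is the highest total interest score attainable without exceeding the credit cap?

Treat it as a binary knapsack problem.
Databases + Crypto + Algorithms + Compilers: credit hours 3 + 10 + 8 + 2 = 23 ≤ 24, interest score 13 + 14 + 14 + 13 = 54.
Databases + Graphics + Algorithms + Compilers: credit hours 3 + 5 + 8 + 2 = 18 ≤ 24, interest score 13 + 2 + 14 + 13 = 42.
Databases + Graphics + Crypto + Compilers: credit hours 3 + 5 + 10 + 2 = 20 ≤ 24, interest score 13 + 2 + 14 + 13 = 42.
Best is Databases, Crypto, Algorithms, and Compilers with total interest score 54.

54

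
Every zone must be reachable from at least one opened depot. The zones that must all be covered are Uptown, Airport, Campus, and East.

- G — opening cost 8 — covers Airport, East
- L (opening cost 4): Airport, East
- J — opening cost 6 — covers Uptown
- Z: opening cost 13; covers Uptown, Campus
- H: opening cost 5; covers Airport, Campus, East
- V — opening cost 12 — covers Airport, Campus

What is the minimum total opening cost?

This is an integer covering problem.
Choose J and H: together they cover Uptown, Airport, Campus, East — every zone.
Total opening cost: 6 + 5 = 11.

11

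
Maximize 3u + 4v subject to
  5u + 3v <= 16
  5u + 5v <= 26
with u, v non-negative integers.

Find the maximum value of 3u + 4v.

20

Relaxing integrality, the LP optimum is 20.80 at (u,v) = (0, 5.2), which is not an integer point.
(u,v)=(0,5): 5·0+3·5=15≤16, 5·0+5·5=25≤26, objective 20.
(u,v)=(0,4): 5·0+3·4=12≤16, 5·0+5·4=20≤26, objective 16.
Maximum is 20 at (u,v)=(0,5).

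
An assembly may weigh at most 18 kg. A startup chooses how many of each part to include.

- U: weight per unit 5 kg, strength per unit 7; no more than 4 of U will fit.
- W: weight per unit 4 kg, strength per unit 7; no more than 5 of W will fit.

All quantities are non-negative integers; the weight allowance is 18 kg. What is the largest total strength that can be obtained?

28

1×U and 3×W: weight 17 ≤ 18, strength 1·7 + 3·7 = 28.
4×W: weight 16 ≤ 18, strength 4·7 = 28.
Best is 28.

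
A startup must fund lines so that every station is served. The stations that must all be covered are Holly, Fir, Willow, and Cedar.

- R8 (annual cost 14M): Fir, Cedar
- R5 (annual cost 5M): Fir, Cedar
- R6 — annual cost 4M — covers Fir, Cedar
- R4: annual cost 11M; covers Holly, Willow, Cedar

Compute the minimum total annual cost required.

This is an integer covering problem.
Choose R6 and R4: together they cover Holly, Fir, Willow, Cedar — every station.
Total annual cost: 4 + 11 = 15.
No cover costs less than 15.

15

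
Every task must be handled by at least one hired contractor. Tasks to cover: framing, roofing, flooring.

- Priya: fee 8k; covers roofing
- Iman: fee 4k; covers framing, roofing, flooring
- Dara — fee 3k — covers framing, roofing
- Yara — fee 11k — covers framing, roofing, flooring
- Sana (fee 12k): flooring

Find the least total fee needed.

4

Iman alone covers framing, roofing, flooring — every task.
Total fee: 4.
No cover costs less than 4.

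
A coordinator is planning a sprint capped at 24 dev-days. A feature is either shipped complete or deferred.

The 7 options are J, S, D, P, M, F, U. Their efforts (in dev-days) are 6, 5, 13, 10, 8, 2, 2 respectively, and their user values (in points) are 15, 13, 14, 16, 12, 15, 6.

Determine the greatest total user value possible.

Treat it as a binary knapsack problem.
Allowing fractional choices, the relaxed optimum would be about 63.4, but features are indivisible.
J + S + M + F: effort 6 + 5 + 8 + 2 = 21 ≤ 24, user value 15 + 13 + 12 + 15 = 55.
J + S + P + F: effort 6 + 5 + 10 + 2 = 23 ≤ 24, user value 15 + 13 + 16 + 15 = 59.
J + S + M + F + U: effort 6 + 5 + 8 + 2 + 2 = 23 ≤ 24, user value 15 + 13 + 12 + 15 + 6 = 61.
Best is J, S, M, F, and U with total user value 61.

61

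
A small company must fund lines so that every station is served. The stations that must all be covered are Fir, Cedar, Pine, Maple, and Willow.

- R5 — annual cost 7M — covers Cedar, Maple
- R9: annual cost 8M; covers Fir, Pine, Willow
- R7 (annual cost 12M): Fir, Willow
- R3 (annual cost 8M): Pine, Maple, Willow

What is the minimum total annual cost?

15

This is an integer covering problem.
Choose R5 and R9: together they cover Fir, Cedar, Pine, Maple, Willow — every station.
Total annual cost: 7 + 8 = 15.
No cover costs less than 15.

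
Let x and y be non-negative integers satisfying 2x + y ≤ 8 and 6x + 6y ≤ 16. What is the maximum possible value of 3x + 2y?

6

(x,y)=(2,0) is feasible, giving 6.
(x,y)=(1,1) is feasible, giving 5.
Maximum is 6 at (x,y)=(2,0).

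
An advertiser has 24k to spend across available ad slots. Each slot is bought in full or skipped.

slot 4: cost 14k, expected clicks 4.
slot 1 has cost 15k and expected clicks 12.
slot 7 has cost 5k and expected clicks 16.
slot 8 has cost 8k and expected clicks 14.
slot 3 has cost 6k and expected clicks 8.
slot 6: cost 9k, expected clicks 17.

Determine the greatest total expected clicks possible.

47

This is an integer program with binary decision variables.
Allowing fractional choices, the relaxed optimum would be about 49.7, but ad slots are indivisible.
slot 7 + slot 8 + slot 6: cost 5 + 8 + 9 = 22 ≤ 24, expected clicks 16 + 14 + 17 = 47.
slot 7 + slot 3 + slot 6: cost 5 + 6 + 9 = 20 ≤ 24, expected clicks 16 + 8 + 17 = 41.
Best is slot 7, slot 8, and slot 6 with total expected clicks 47.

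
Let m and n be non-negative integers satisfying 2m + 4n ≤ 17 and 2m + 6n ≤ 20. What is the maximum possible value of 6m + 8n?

48

(m,n)=(8,0): 2·8+4·0=16≤17, 2·8+6·0=16≤20, objective 48.
(m,n)=(7,0): 2·7+4·0=14≤17, 2·7+6·0=14≤20, objective 42.
Maximum is 48 at (m,n)=(8,0).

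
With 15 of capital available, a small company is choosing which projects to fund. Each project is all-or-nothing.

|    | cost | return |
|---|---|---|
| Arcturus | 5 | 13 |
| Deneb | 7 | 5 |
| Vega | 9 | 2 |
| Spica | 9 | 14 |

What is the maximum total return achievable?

27

Arcturus + Deneb: cost 5 + 7 = 12 ≤ 15, return 13 + 5 = 18.
Arcturus + Vega: cost 5 + 9 = 14 ≤ 15, return 13 + 2 = 15.
Arcturus + Spica: cost 5 + 9 = 14 ≤ 15, return 13 + 14 = 27.
Best is Arcturus and Spica with total return 27.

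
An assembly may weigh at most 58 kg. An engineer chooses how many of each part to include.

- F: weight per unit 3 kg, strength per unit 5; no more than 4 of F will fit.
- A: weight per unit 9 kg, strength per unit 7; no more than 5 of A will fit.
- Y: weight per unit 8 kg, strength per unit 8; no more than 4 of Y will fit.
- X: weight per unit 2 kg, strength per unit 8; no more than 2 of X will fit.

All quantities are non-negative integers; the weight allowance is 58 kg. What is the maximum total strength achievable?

75

4×F, 1×A, 4×Y, and 2×X: weight 57 ≤ 58, strength 4·5 + 1·7 + 4·8 + 2·8 = 75.
4×F, 2×A, 3×Y, and 2×X: weight 58 ≤ 58, strength 4·5 + 2·7 + 3·8 + 2·8 = 74.
Best is 75.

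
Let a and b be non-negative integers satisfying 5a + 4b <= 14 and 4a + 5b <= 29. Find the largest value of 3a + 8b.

The continuous relaxation peaks at (0, 3.5) with value 28.00; rounding to a feasible lattice point costs some objective.
(a,b)=(0,3): 5·0+4·3=12≤14, 4·0+5·3=15≤29, objective 24.
(a,b)=(1,2): 5·1+4·2=13≤14, 4·1+5·2=14≤29, objective 19.
(a,b)=(0,2): 5·0+4·2=8≤14, 4·0+5·2=10≤29, objective 16.
The best lattice point is (0,3), giving 24.

24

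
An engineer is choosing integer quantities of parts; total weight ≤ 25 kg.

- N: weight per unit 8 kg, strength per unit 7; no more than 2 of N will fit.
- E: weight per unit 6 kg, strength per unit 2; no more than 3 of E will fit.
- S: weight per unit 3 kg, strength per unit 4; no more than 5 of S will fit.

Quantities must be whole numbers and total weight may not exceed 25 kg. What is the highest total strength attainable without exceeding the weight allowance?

Take 1×N and 5×S: weight 23 ≤ 25, strength 1·7 + 5·4 = 27.
S has the best ratio (4/3) and is taken to its limit of 5; remaining capacity is filled optimally with the others.

27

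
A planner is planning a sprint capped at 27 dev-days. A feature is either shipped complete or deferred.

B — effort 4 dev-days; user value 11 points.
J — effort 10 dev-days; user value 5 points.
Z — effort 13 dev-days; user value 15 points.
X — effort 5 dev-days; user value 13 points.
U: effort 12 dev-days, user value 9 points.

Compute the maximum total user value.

B + X + U: effort 4 + 5 + 12 = 21 ≤ 27, user value 11 + 13 + 9 = 33.
B + J + Z: effort 4 + 10 + 13 = 27 ≤ 27, user value 11 + 5 + 15 = 31.
B + Z + X: effort 4 + 13 + 5 = 22 ≤ 27, user value 11 + 15 + 13 = 39.
Best is B, Z, and X with total user value 39.

39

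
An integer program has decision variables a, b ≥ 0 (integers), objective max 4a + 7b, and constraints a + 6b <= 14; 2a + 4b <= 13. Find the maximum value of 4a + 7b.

24

(a,b)=(6,0) is feasible, giving 24.
(a,b)=(5,0) is feasible, giving 20.
Maximum is 24 at (a,b)=(6,0).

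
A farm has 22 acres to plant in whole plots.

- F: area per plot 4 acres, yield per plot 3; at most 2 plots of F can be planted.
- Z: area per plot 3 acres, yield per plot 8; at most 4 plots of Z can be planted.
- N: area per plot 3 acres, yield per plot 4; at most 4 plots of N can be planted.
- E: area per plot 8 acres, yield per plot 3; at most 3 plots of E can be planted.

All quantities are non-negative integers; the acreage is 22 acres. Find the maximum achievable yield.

This is a bounded integer knapsack.
1×F, 4×Z, and 2×N: area 22 ≤ 22, yield 1·3 + 4·8 + 2·4 = 43.
4×Z and 3×N: area 21 ≤ 22, yield 4·8 + 3·4 = 44.
Best is 44.

44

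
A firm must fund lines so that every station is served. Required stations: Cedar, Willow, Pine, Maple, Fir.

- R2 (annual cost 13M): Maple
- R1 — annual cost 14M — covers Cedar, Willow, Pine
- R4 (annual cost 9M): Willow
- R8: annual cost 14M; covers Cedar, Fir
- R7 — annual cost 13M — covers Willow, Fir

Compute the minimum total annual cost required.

Choose R2, R1, and R7: together they cover Cedar, Willow, Pine, Maple, Fir — every station.
Total annual cost: 13 + 14 + 13 = 40.
No cover costs less than 40.

40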